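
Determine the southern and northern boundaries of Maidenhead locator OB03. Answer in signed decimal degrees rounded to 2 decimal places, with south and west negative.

-77.00, -76.00

Field O=14, B=1: +14·20° lon, +1·10° lat → SW at lon 100°, lat -80°.
Square 0, 3: +0·2° lon, +3·1° lat → SW at lon 100°, lat -77°.
Cell spans 2° lon × 1° lat.
south -77.00, north -76.00.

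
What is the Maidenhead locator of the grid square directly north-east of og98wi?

Longitude subsquare w = 22; +1 → 23 = x.
Latitude subsquare i = 8; +1 → 9 = j.

OG98xj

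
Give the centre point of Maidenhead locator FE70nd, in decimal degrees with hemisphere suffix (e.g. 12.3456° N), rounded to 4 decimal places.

Field F=5, E=4: +5·20° lon, +4·10° lat → SW at lon -80°, lat -50°.
Square 7, 0: +7·2° lon, +0·1° lat → SW at lon -66°, lat -50°.
Subsquare n=13, d=3: +13·0.0833333° lon, +3·0.0416667° lat → SW at lon -64.9167°, lat -49.875°.
Cell spans 0.0833333° lon × 0.0416667° lat. Centre is SW corner plus half of each.
latitude 49.8542° S, longitude 64.8750° W.

49.8542° S, 64.8750° W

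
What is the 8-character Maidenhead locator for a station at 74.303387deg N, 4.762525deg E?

JQ24jh12

Add 180° to longitude and 90° to latitude: 184.76253, 164.30339.
Field: 184.76253/20 → 9 → J, 164.30339/10 → 16 → Q; chars JQ.
Square: 4.76253/2 → 2, 4.30339/1 → 4; chars 24.
Subsquare: 0.76253/0.0833333 → 9 → j, 0.30339/0.0416667 → 7 → h; chars jh.
Extended square: 0.01253/0.00833333 → 1, 0.01172/0.00416667 → 2; chars 12.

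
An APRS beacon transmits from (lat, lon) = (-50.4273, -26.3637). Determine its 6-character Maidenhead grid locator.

Add 180° to longitude and 90° to latitude: 153.6363, 39.5727.
Field: 153.6363/20 → 7 → H, 39.5727/10 → 3 → D; chars HD.
Square: 13.6363/2 → 6, 9.5727/1 → 9; chars 69.
Subsquare: 1.6363/0.0833333 → 19 → t, 0.5727/0.0416667 → 13 → n; chars tn.

HD69tn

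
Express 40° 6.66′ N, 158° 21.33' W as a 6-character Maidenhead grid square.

Add 180° to longitude and 90° to latitude: 21.6445, 130.1110.
Field: lon ⌊21.6445/20⌋ = 1 → B; lat ⌊130.1110/10⌋ = 13 → N.
Square: lon ⌊1.6445/2⌋ = 0; lat ⌊0.1110/1⌋ = 0.
Subsquare: lon ⌊1.6445/0.0833333⌋ = 19 → t; lat ⌊0.1110/0.0416667⌋ = 2 → c.

BN00tc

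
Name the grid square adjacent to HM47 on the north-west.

Longitude square 4; −1 → 3.
Latitude square 7; +1 → 8.

HM38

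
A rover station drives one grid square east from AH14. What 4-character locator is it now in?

Longitude square 1; +1 → 2.
The latitude characters are unchanged.

AH24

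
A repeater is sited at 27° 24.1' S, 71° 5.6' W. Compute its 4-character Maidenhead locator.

FG42

Add 180° to longitude and 90° to latitude: 108.91, 62.60.
Field (20°×10°, letters A–R): 108.91/20 → 5 → F, 62.60/10 → 6 → G; chars FG.
Square (2°×1°, digits 0–9): 8.91/2 → 4, 2.60/1 → 2; chars 42.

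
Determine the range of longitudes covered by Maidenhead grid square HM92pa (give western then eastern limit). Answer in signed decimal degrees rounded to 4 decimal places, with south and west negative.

-20.7500, -20.6667

Field H=7, M=12: +7·20° lon, +12·10° lat → SW at lon -40°, lat 30°.
Square 9, 2: +9·2° lon, +2·1° lat → SW at lon -22°, lat 32°.
Subsquare p=15, a=0: +15·0.0833333° lon, +0·0.0416667° lat → SW at lon -20.75°, lat 32°.
Cell spans 0.0833333° lon × 0.0416667° lat.
west -20.7500, east -20.6667.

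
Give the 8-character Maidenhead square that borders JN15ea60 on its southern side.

JN14ex69

Latitude extended square 0; −1 → -1, wraps to 9, carry into subsquare.
Latitude subsquare a = 0; −1 → -1, wraps to 23 = x, carry into square.
Latitude square 5; −1 → 4.
The longitude characters are unchanged.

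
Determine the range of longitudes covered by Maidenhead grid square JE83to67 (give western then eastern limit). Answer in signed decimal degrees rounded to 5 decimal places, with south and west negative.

17.63333, 17.64167

Field J=9, E=4: +9·20° lon, +4·10° lat → SW at lon 0°, lat -50°.
Square 8, 3: +8·2° lon, +3·1° lat → SW at lon 16°, lat -47°.
Subsquare t=19, o=14: +19·0.0833333° lon, +14·0.0416667° lat → SW at lon 17.5833°, lat -46.4167°.
Extended square 6, 7: +6·0.00833333° lon, +7·0.00416667° lat → SW at lon 17.6333°, lat -46.3875°.
Cell spans 0.00833333° lon × 0.00416667° lat.
west 17.63333, east 17.64167.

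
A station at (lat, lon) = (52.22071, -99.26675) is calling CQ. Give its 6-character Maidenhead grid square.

Add 180° to longitude and 90° to latitude: 80.7332, 142.2207.
Field: lon ⌊80.7332/20⌋ = 4 → E; lat ⌊142.2207/10⌋ = 14 → O.
Square: lon ⌊0.7332/2⌋ = 0; lat ⌊2.2207/1⌋ = 2.
Subsquare: lon ⌊0.7332/0.0833333⌋ = 8 → i; lat ⌊0.2207/0.0416667⌋ = 5 → f.

EO02if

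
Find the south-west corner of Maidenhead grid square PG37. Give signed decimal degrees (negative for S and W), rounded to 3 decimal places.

-23.000, 126.000

Field P=15, G=6: +15·20° lon, +6·10° lat → SW at lon 120°, lat -30°.
Square 3, 7: +3·2° lon, +7·1° lat → SW at lon 126°, lat -23°.
latitude -23.000, longitude 126.000.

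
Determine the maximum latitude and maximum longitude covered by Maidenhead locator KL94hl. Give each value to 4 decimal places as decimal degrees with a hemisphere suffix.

24.5000° N, 38.6667° E

Field K=10, L=11: +10·20° lon, +11·10° lat → SW at lon 20°, lat 20°.
Square 9, 4: +9·2° lon, +4·1° lat → SW at lon 38°, lat 24°.
Subsquare h=7, l=11: +7·0.0833333° lon, +11·0.0416667° lat → SW at lon 38.5833°, lat 24.4583°.
Cell spans 0.0833333° lon × 0.0416667° lat. NE corner is SW corner plus one full cell.
latitude 24.5000° N, longitude 38.6667° E.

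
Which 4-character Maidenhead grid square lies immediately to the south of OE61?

OE60

Latitude square 1; −1 → 0.
The longitude characters are unchanged.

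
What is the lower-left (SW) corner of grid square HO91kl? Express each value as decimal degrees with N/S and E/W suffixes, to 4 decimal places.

51.4583° N, 21.1667° W

Field H=7, O=14: +7·20° lon, +14·10° lat → SW at lon -40°, lat 50°.
Square 9, 1: +9·2° lon, +1·1° lat → SW at lon -22°, lat 51°.
Subsquare k=10, l=11: +10·0.0833333° lon, +11·0.0416667° lat → SW at lon -21.1667°, lat 51.4583°.
latitude 51.4583° N, longitude 21.1667° W.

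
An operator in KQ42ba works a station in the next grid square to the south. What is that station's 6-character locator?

Latitude subsquare a = 0; −1 → -1, wraps to 23 = x, carry into square.
Latitude square 2; −1 → 1.
The longitude characters are unchanged.

KQ41bx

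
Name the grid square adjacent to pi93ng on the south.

PI93nf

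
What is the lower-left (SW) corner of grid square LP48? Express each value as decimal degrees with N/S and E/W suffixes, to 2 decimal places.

Field L=11, P=15: +11·20° lon, +15·10° lat → SW at lon 40°, lat 60°.
Square 4, 8: +4·2° lon, +8·1° lat → SW at lon 48°, lat 68°.
latitude 68.00° N, longitude 48.00° E.

68.00° N, 48.00° E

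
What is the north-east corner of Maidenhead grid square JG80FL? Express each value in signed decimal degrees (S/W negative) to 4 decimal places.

Field J=9, G=6: +9·20° lon, +6·10° lat → SW at lon 0°, lat -30°.
Square 8, 0: +8·2° lon, +0·1° lat → SW at lon 16°, lat -30°.
Subsquare f=5, l=11: +5·0.0833333° lon, +11·0.0416667° lat → SW at lon 16.4167°, lat -29.5417°.
Cell spans 0.0833333° lon × 0.0416667° lat. NE corner is SW corner plus one full cell.
latitude -29.5000, longitude 16.5000.

-29.5000, 16.5000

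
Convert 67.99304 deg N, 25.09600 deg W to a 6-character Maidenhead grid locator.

HP77kx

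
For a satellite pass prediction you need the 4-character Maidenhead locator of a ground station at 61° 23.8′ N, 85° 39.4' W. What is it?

Offset from 180°W / 90°S: lon 94.34°, lat 151.40°.
Field: lon ⌊94.34/20⌋ = 4 → E; lat ⌊151.40/10⌋ = 15 → P.
Square: lon ⌊14.34/2⌋ = 7; lat ⌊1.40/1⌋ = 1.

EP71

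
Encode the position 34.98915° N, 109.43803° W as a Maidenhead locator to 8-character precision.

Add 180° to longitude and 90° to latitude: 70.56197, 124.98915.
Field: 70.56197/20 → 3 → D, 124.98915/10 → 12 → M; chars DM.
Square: 10.56197/2 → 5, 4.98915/1 → 4; chars 54.
Subsquare: 0.56197/0.0833333 → 6 → g, 0.98915/0.0416667 → 23 → x; chars gx.
Extended square: 0.06197/0.00833333 → 7, 0.03082/0.00416667 → 7; chars 77.

DM54gx77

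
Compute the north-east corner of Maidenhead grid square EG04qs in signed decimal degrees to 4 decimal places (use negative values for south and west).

Field E=4, G=6: +4·20° lon, +6·10° lat → SW at lon -100°, lat -30°.
Square 0, 4: +0·2° lon, +4·1° lat → SW at lon -100°, lat -26°.
Subsquare q=16, s=18: +16·0.0833333° lon, +18·0.0416667° lat → SW at lon -98.6667°, lat -25.25°.
Cell spans 0.0833333° lon × 0.0416667° lat. NE corner is SW corner plus one full cell.
latitude -25.2083, longitude -98.5833.

-25.2083, -98.5833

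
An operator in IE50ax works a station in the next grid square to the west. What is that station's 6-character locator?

IE40xx

Longitude subsquare a = 0; −1 → -1, wraps to 23 = x, carry into square.
Longitude square 5; −1 → 4.
The latitude characters are unchanged.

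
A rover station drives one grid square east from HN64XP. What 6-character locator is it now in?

Longitude subsquare x = 23; +1 → 24, wraps to 0 = a, carry into square.
Longitude square 6; +1 → 7.
The latitude characters are unchanged.

HN74ap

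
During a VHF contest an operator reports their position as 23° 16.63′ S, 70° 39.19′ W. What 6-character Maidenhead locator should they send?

FG46qr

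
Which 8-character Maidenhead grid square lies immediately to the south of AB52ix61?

AB52ix60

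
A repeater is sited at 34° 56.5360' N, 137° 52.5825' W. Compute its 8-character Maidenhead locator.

CM14bw46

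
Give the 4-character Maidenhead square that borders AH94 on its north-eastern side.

Longitude square 9; +1 → 10, wraps to 0, carry into field.
Longitude field A = 0; +1 → 1 = B.
Latitude square 4; +1 → 5.

BH05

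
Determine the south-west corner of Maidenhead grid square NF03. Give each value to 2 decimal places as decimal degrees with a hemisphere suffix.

37.00° S, 80.00° E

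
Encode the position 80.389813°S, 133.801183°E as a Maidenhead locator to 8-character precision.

PA69vo66

Shift to the Maidenhead origin (180°W, 90°S): lon 313.80118, lat 9.61019.
Field: lon ⌊313.80118/20⌋ = 15 → P; lat ⌊9.61019/10⌋ = 0 → A.
Square: lon ⌊13.80118/2⌋ = 6; lat ⌊9.61019/1⌋ = 9.
Subsquare: lon ⌊1.80118/0.0833333⌋ = 21 → v; lat ⌊0.61019/0.0416667⌋ = 14 → o.
Extended square: lon ⌊0.05118/0.00833333⌋ = 6; lat ⌊0.02685/0.00416667⌋ = 6.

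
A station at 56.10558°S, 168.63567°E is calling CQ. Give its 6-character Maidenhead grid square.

Offset from 180°W / 90°S: lon 348.6357°, lat 33.8944°.
Field: 348.6357/20 → 17 → R, 33.8944/10 → 3 → D; chars RD.
Square: 8.6357/2 → 4, 3.8944/1 → 3; chars 43.
Subsquare: 0.6357/0.0833333 → 7 → h, 0.8944/0.0416667 → 21 → v; chars hv.

RD43hv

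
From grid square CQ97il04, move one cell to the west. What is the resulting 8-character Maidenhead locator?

CQ97hl94

Longitude extended square 0; −1 → -1, wraps to 9, carry into subsquare.
Longitude subsquare i = 8; −1 → 7 = h.
The latitude characters are unchanged.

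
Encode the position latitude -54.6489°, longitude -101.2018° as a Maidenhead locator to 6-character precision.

DD95ji

Add 180° to longitude and 90° to latitude: 78.7982, 35.3511.
Field: lon ⌊78.7982/20⌋ = 3 → D; lat ⌊35.3511/10⌋ = 3 → D.
Square: lon ⌊18.7982/2⌋ = 9; lat ⌊5.3511/1⌋ = 5.
Subsquare: lon ⌊0.7982/0.0833333⌋ = 9 → j; lat ⌊0.3511/0.0416667⌋ = 8 → i.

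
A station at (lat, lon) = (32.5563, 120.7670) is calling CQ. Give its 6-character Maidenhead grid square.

Offset from 180°W / 90°S: lon 300.7670°, lat 122.5563°.
Field: lon ⌊300.7670/20⌋ = 15 → P; lat ⌊122.5563/10⌋ = 12 → M.
Square: lon ⌊0.7670/2⌋ = 0; lat ⌊2.5563/1⌋ = 2.
Subsquare: lon ⌊0.7670/0.0833333⌋ = 9 → j; lat ⌊0.5563/0.0416667⌋ = 13 → n.

PM02jn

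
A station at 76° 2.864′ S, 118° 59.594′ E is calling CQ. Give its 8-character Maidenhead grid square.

Shift to the Maidenhead origin (180°W, 90°S): lon 298.99323, lat 13.95227.
Field: lon ⌊298.99323/20⌋ = 14 → O; lat ⌊13.95227/10⌋ = 1 → B.
Square: lon ⌊18.99323/2⌋ = 9; lat ⌊3.95227/1⌋ = 3.
Subsquare: lon ⌊0.99323/0.0833333⌋ = 11 → l; lat ⌊0.95227/0.0416667⌋ = 22 → w.
Extended square: lon ⌊0.07657/0.00833333⌋ = 9; lat ⌊0.03560/0.00416667⌋ = 8.

OB93lw98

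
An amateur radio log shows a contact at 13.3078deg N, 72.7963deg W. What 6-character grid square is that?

Add 180° to longitude and 90° to latitude: 107.2037, 103.3078.
Field: lon ⌊107.2037/20⌋ = 5 → F; lat ⌊103.3078/10⌋ = 10 → K.
Square: lon ⌊7.2037/2⌋ = 3; lat ⌊3.3078/1⌋ = 3.
Subsquare: lon ⌊1.2037/0.0833333⌋ = 14 → o; lat ⌊0.3078/0.0416667⌋ = 7 → h.

FK33oh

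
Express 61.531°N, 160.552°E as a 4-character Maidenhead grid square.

RP01

Shift to the Maidenhead origin (180°W, 90°S): lon 340.55, lat 151.53.
Field (20°×10°, letters A–R): lon ⌊340.55/20⌋ = 17 → R; lat ⌊151.53/10⌋ = 15 → P.
Square (2°×1°, digits 0–9): lon ⌊0.55/2⌋ = 0; lat ⌊1.53/1⌋ = 1.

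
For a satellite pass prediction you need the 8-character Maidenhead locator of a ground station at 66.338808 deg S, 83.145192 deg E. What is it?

NC13np78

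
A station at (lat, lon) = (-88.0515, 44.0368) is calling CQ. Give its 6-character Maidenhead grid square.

LA21aw

Offset from 180°W / 90°S: lon 224.0368°, lat 1.9485°.
Field (20°×10°, letters A–R): 224.0368/20 → 11 → L, 1.9485/10 → 0 → A; chars LA.
Square (2°×1°, digits 0–9): 4.0368/2 → 2, 1.9485/1 → 1; chars 21.
Subsquare (5′×2.5′, letters a–x): 0.0368/0.0833333 → 0 → a, 0.9485/0.0416667 → 22 → w; chars aw.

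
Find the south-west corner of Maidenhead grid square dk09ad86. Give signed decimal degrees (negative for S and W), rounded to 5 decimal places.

19.15000, -119.93333

Field D=3, K=10: +3·20° lon, +10·10° lat → SW at lon -120°, lat 10°.
Square 0, 9: +0·2° lon, +9·1° lat → SW at lon -120°, lat 19°.
Subsquare a=0, d=3: +0·0.0833333° lon, +3·0.0416667° lat → SW at lon -120°, lat 19.125°.
Extended square 8, 6: +8·0.00833333° lon, +6·0.00416667° lat → SW at lon -119.933°, lat 19.15°.
latitude 19.15000, longitude -119.93333.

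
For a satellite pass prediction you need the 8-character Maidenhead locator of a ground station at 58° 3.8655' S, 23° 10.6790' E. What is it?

Shift to the Maidenhead origin (180°W, 90°S): lon 203.17798, lat 31.93558.
Field: lon ⌊203.17798/20⌋ = 10 → K; lat ⌊31.93558/10⌋ = 3 → D.
Square: lon ⌊3.17798/2⌋ = 1; lat ⌊1.93558/1⌋ = 1.
Subsquare: lon ⌊1.17798/0.0833333⌋ = 14 → o; lat ⌊0.93558/0.0416667⌋ = 22 → w.
Extended square: lon ⌊0.01132/0.00833333⌋ = 1; lat ⌊0.01891/0.00416667⌋ = 4.

KD11ow14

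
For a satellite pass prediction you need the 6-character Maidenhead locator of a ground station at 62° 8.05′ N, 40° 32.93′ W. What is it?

Add 180° to longitude and 90° to latitude: 139.4512, 152.1342.
Field: lon ⌊139.4512/20⌋ = 6 → G; lat ⌊152.1342/10⌋ = 15 → P.
Square: lon ⌊19.4512/2⌋ = 9; lat ⌊2.1342/1⌋ = 2.
Subsquare: lon ⌊1.4512/0.0833333⌋ = 17 → r; lat ⌊0.1342/0.0416667⌋ = 3 → d.

GP92rd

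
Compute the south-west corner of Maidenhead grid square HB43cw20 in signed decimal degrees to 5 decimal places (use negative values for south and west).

Field H=7, B=1: +7·20° lon, +1·10° lat → SW at lon -40°, lat -80°.
Square 4, 3: +4·2° lon, +3·1° lat → SW at lon -32°, lat -77°.
Subsquare c=2, w=22: +2·0.0833333° lon, +22·0.0416667° lat → SW at lon -31.8333°, lat -76.0833°.
Extended square 2, 0: +2·0.00833333° lon, +0·0.00416667° lat → SW at lon -31.8167°, lat -76.0833°.
latitude -76.08333, longitude -31.81667.

-76.08333, -31.81667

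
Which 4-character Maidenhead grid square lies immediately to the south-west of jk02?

Longitude square 0; −1 → -1, wraps to 9, carry into field.
Longitude field J = 9; −1 → 8 = I.
Latitude square 2; −1 → 1.

IK91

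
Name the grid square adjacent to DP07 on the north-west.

CP98

Longitude square 0; −1 → -1, wraps to 9, carry into field.
Longitude field D = 3; −1 → 2 = C.
Latitude square 7; +1 → 8.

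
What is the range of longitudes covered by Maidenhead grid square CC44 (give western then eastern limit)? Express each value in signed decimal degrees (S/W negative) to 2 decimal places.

Field C=2, C=2: +2·20° lon, +2·10° lat → SW at lon -140°, lat -70°.
Square 4, 4: +4·2° lon, +4·1° lat → SW at lon -132°, lat -66°.
Cell spans 2° lon × 1° lat.
west -132.00, east -130.00.

-132.00, -130.00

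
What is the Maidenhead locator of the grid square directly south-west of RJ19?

RJ08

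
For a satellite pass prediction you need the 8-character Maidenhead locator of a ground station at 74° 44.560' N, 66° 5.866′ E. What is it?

MQ34br18

Offset from 180°W / 90°S: lon 246.09777°, lat 164.74267°.
Field: lon ⌊246.09777/20⌋ = 12 → M; lat ⌊164.74267/10⌋ = 16 → Q.
Square: lon ⌊6.09777/2⌋ = 3; lat ⌊4.74267/1⌋ = 4.
Subsquare: lon ⌊0.09777/0.0833333⌋ = 1 → b; lat ⌊0.74267/0.0416667⌋ = 17 → r.
Extended square: lon ⌊0.01443/0.00833333⌋ = 1; lat ⌊0.03433/0.00416667⌋ = 8.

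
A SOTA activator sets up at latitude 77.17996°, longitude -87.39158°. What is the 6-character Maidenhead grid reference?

Offset from 180°W / 90°S: lon 92.6084°, lat 167.1800°.
Field: 92.6084/20 → 4 → E, 167.1800/10 → 16 → Q; chars EQ.
Square: 12.6084/2 → 6, 7.1800/1 → 7; chars 67.
Subsquare: 0.6084/0.0833333 → 7 → h, 0.1800/0.0416667 → 4 → e; chars he.

EQ67he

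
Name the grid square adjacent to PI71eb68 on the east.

Longitude extended square 6; +1 → 7.
The latitude characters are unchanged.

PI71eb78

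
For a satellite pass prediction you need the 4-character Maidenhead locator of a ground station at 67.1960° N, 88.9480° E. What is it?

NP47

Shift to the Maidenhead origin (180°W, 90°S): lon 268.95, lat 157.20.
Field: 268.95/20 → 13 → N, 157.20/10 → 15 → P; chars NP.
Square: 8.95/2 → 4, 7.20/1 → 7; chars 47.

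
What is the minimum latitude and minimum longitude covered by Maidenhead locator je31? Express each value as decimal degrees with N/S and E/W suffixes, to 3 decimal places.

Field J=9, E=4: +9·20° lon, +4·10° lat → SW at lon 0°, lat -50°.
Square 3, 1: +3·2° lon, +1·1° lat → SW at lon 6°, lat -49°.
latitude 49.000° S, longitude 6.000° E.

49.000° S, 6.000° E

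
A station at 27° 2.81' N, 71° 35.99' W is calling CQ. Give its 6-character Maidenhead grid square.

Add 180° to longitude and 90° to latitude: 108.4002, 117.0468.
Field: lon ⌊108.4002/20⌋ = 5 → F; lat ⌊117.0468/10⌋ = 11 → L.
Square: lon ⌊8.4002/2⌋ = 4; lat ⌊7.0468/1⌋ = 7.
Subsquare: lon ⌊0.4002/0.0833333⌋ = 4 → e; lat ⌊0.0468/0.0416667⌋ = 1 → b.

FL47eb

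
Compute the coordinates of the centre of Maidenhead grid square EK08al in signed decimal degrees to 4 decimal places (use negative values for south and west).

18.4792, -99.9583

Field E=4, K=10: +4·20° lon, +10·10° lat → SW at lon -100°, lat 10°.
Square 0, 8: +0·2° lon, +8·1° lat → SW at lon -100°, lat 18°.
Subsquare a=0, l=11: +0·0.0833333° lon, +11·0.0416667° lat → SW at lon -100°, lat 18.4583°.
Cell spans 0.0833333° lon × 0.0416667° lat. Centre is SW corner plus half of each.
latitude 18.4792, longitude -99.9583.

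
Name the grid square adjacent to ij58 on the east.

Longitude square 5; +1 → 6.
The latitude characters are unchanged.

IJ68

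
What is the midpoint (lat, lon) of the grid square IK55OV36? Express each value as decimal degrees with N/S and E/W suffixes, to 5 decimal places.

15.90208° N, 8.80417° W

Field I=8, K=10: +8·20° lon, +10·10° lat → SW at lon -20°, lat 10°.
Square 5, 5: +5·2° lon, +5·1° lat → SW at lon -10°, lat 15°.
Subsquare o=14, v=21: +14·0.0833333° lon, +21·0.0416667° lat → SW at lon -8.83333°, lat 15.875°.
Extended square 3, 6: +3·0.00833333° lon, +6·0.00416667° lat → SW at lon -8.80833°, lat 15.9°.
Cell spans 0.00833333° lon × 0.00416667° lat. Centre is SW corner plus half of each.
latitude 15.90208° N, longitude 8.80417° W.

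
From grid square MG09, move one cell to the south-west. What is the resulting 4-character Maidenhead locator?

LG98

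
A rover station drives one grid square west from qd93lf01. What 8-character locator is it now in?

Longitude extended square 0; −1 → -1, wraps to 9, carry into subsquare.
Longitude subsquare l = 11; −1 → 10 = k.
The latitude characters are unchanged.

QD93kf91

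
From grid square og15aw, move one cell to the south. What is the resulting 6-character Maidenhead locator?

OG15av

Latitude subsquare w = 22; −1 → 21 = v.
The longitude characters are unchanged.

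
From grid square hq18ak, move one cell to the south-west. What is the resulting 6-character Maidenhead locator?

HQ08xj

Longitude subsquare a = 0; −1 → -1, wraps to 23 = x, carry into square.
Longitude square 1; −1 → 0.
Latitude subsquare k = 10; −1 → 9 = j.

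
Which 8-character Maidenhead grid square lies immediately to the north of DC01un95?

Latitude extended square 5; +1 → 6.
The longitude characters are unchanged.

DC01un96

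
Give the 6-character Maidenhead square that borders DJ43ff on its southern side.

Latitude subsquare f = 5; −1 → 4 = e.
The longitude characters are unchanged.

DJ43fe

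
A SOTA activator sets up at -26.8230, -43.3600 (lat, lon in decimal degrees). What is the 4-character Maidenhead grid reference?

GG83

Shift to the Maidenhead origin (180°W, 90°S): lon 136.64, lat 63.18.
Field: 136.64/20 → 6 → G, 63.18/10 → 6 → G; chars GG.
Square: 16.64/2 → 8, 3.18/1 → 3; chars 83.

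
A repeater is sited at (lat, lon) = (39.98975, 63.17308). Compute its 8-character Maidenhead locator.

MM19ox07

Shift to the Maidenhead origin (180°W, 90°S): lon 243.17308, lat 129.98975.
Field: 243.17308/20 → 12 → M, 129.98975/10 → 12 → M; chars MM.
Square: 3.17308/2 → 1, 9.98975/1 → 9; chars 19.
Subsquare: 1.17308/0.0833333 → 14 → o, 0.98975/0.0416667 → 23 → x; chars ox.
Extended square: 0.00641/0.00833333 → 0, 0.03142/0.00416667 → 7; chars 07.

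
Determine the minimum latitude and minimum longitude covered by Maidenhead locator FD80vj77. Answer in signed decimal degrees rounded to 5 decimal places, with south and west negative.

Field F=5, D=3: +5·20° lon, +3·10° lat → SW at lon -80°, lat -60°.
Square 8, 0: +8·2° lon, +0·1° lat → SW at lon -64°, lat -60°.
Subsquare v=21, j=9: +21·0.0833333° lon, +9·0.0416667° lat → SW at lon -62.25°, lat -59.625°.
Extended square 7, 7: +7·0.00833333° lon, +7·0.00416667° lat → SW at lon -62.1917°, lat -59.5958°.
latitude -59.59583, longitude -62.19167.

-59.59583, -62.19167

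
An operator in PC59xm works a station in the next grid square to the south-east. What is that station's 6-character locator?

PC69al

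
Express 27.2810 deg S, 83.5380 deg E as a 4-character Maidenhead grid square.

NG12

Add 180° to longitude and 90° to latitude: 263.54, 62.72.
Field (20°×10°, letters A–R): 263.54/20 → 13 → N, 62.72/10 → 6 → G; chars NG.
Square (2°×1°, digits 0–9): 3.54/2 → 1, 2.72/1 → 2; chars 12.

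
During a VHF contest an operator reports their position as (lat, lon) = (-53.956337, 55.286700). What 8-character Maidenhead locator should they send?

Add 180° to longitude and 90° to latitude: 235.28670, 36.04366.
Field (20°×10°, letters A–R): lon ⌊235.28670/20⌋ = 11 → L; lat ⌊36.04366/10⌋ = 3 → D.
Square (2°×1°, digits 0–9): lon ⌊15.28670/2⌋ = 7; lat ⌊6.04366/1⌋ = 6.
Subsquare (5′×2.5′, letters a–x): lon ⌊1.28670/0.0833333⌋ = 15 → p; lat ⌊0.04366/0.0416667⌋ = 1 → b.
Extended square (30″×15″, digits 0–9): lon ⌊0.03670/0.00833333⌋ = 4; lat ⌊0.00200/0.00416667⌋ = 0.

LD76pb40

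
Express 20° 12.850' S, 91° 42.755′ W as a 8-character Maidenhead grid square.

EG49ds48

Shift to the Maidenhead origin (180°W, 90°S): lon 88.28742, lat 69.78583.
Field: 88.28742/20 → 4 → E, 69.78583/10 → 6 → G; chars EG.
Square: 8.28742/2 → 4, 9.78583/1 → 9; chars 49.
Subsquare: 0.28742/0.0833333 → 3 → d, 0.78583/0.0416667 → 18 → s; chars ds.
Extended square: 0.03742/0.00833333 → 4, 0.03583/0.00416667 → 8; chars 48.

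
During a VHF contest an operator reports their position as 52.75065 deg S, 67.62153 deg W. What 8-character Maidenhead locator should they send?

Add 180° to longitude and 90° to latitude: 112.37847, 37.24935.
Field (20°×10°, letters A–R): lon ⌊112.37847/20⌋ = 5 → F; lat ⌊37.24935/10⌋ = 3 → D.
Square (2°×1°, digits 0–9): lon ⌊12.37847/2⌋ = 6; lat ⌊7.24935/1⌋ = 7.
Subsquare (5′×2.5′, letters a–x): lon ⌊0.37847/0.0833333⌋ = 4 → e; lat ⌊0.24935/0.0416667⌋ = 5 → f.
Extended square (30″×15″, digits 0–9): lon ⌊0.04514/0.00833333⌋ = 5; lat ⌊0.04102/0.00416667⌋ = 9.

FD67ef59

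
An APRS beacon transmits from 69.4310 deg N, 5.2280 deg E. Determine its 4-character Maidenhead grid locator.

Offset from 180°W / 90°S: lon 185.23°, lat 159.43°.
Field: lon ⌊185.23/20⌋ = 9 → J; lat ⌊159.43/10⌋ = 15 → P.
Square: lon ⌊5.23/2⌋ = 2; lat ⌊9.43/1⌋ = 9.

JP29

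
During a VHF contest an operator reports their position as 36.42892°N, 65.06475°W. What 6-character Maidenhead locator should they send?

FM76lk

Add 180° to longitude and 90° to latitude: 114.9352, 126.4289.
Field (20°×10°, letters A–R): lon ⌊114.9352/20⌋ = 5 → F; lat ⌊126.4289/10⌋ = 12 → M.
Square (2°×1°, digits 0–9): lon ⌊14.9352/2⌋ = 7; lat ⌊6.4289/1⌋ = 6.
Subsquare (5′×2.5′, letters a–x): lon ⌊0.9352/0.0833333⌋ = 11 → l; lat ⌊0.4289/0.0416667⌋ = 10 → k.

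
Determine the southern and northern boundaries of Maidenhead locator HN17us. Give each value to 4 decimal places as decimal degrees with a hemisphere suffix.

47.7500° N, 47.7917° N

Field H=7, N=13: +7·20° lon, +13·10° lat → SW at lon -40°, lat 40°.
Square 1, 7: +1·2° lon, +7·1° lat → SW at lon -38°, lat 47°.
Subsquare u=20, s=18: +20·0.0833333° lon, +18·0.0416667° lat → SW at lon -36.3333°, lat 47.75°.
Cell spans 0.0833333° lon × 0.0416667° lat.
south 47.7500° N, north 47.7917° N.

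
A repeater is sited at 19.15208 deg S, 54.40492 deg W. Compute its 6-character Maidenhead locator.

Offset from 180°W / 90°S: lon 125.5951°, lat 70.8479°.
Field: lon ⌊125.5951/20⌋ = 6 → G; lat ⌊70.8479/10⌋ = 7 → H.
Square: lon ⌊5.5951/2⌋ = 2; lat ⌊0.8479/1⌋ = 0.
Subsquare: lon ⌊1.5951/0.0833333⌋ = 19 → t; lat ⌊0.8479/0.0416667⌋ = 20 → u.

GH20tu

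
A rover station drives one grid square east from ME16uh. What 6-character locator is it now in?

Longitude subsquare u = 20; +1 → 21 = v.
The latitude characters are unchanged.

ME16vh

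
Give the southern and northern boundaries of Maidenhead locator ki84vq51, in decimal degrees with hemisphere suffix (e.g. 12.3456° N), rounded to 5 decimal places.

5.32917° S, 5.32500° S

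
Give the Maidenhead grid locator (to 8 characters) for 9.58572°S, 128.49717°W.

Add 180° to longitude and 90° to latitude: 51.50283, 80.41428.
Field: lon ⌊51.50283/20⌋ = 2 → C; lat ⌊80.41428/10⌋ = 8 → I.
Square: lon ⌊11.50283/2⌋ = 5; lat ⌊0.41428/1⌋ = 0.
Subsquare: lon ⌊1.50283/0.0833333⌋ = 18 → s; lat ⌊0.41428/0.0416667⌋ = 9 → j.
Extended square: lon ⌊0.00283/0.00833333⌋ = 0; lat ⌊0.03928/0.00416667⌋ = 9.

CI50sj09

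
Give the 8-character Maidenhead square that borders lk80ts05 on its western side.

Longitude extended square 0; −1 → -1, wraps to 9, carry into subsquare.
Longitude subsquare t = 19; −1 → 18 = s.
The latitude characters are unchanged.

LK80ss95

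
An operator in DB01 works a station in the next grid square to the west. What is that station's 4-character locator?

Longitude square 0; −1 → -1, wraps to 9, carry into field.
Longitude field D = 3; −1 → 2 = C.
The latitude characters are unchanged.

CB91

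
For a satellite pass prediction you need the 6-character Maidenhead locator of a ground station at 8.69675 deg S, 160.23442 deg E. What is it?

Shift to the Maidenhead origin (180°W, 90°S): lon 340.2344, lat 81.3033.
Field: 340.2344/20 → 17 → R, 81.3033/10 → 8 → I; chars RI.
Square: 0.2344/2 → 0, 1.3033/1 → 1; chars 01.
Subsquare: 0.2344/0.0833333 → 2 → c, 0.3033/0.0416667 → 7 → h; chars ch.

RI01ch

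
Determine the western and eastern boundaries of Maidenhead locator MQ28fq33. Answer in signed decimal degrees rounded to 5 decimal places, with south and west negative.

Field M=12, Q=16: +12·20° lon, +16·10° lat → SW at lon 60°, lat 70°.
Square 2, 8: +2·2° lon, +8·1° lat → SW at lon 64°, lat 78°.
Subsquare f=5, q=16: +5·0.0833333° lon, +16·0.0416667° lat → SW at lon 64.4167°, lat 78.6667°.
Extended square 3, 3: +3·0.00833333° lon, +3·0.00416667° lat → SW at lon 64.4417°, lat 78.6792°.
Cell spans 0.00833333° lon × 0.00416667° lat.
west 64.44167, east 64.45000.

64.44167, 64.45000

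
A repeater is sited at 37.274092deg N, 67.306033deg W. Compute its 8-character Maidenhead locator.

Add 180° to longitude and 90° to latitude: 112.69397, 127.27409.
Field (20°×10°, letters A–R): 112.69397/20 → 5 → F, 127.27409/10 → 12 → M; chars FM.
Square (2°×1°, digits 0–9): 12.69397/2 → 6, 7.27409/1 → 7; chars 67.
Subsquare (5′×2.5′, letters a–x): 0.69397/0.0833333 → 8 → i, 0.27409/0.0416667 → 6 → g; chars ig.
Extended square (30″×15″, digits 0–9): 0.02730/0.00833333 → 3, 0.02409/0.00416667 → 5; chars 35.

FM67ig35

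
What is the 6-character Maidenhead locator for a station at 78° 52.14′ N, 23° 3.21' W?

Add 180° to longitude and 90° to latitude: 156.9465, 168.8690.
Field: 156.9465/20 → 7 → H, 168.8690/10 → 16 → Q; chars HQ.
Square: 16.9465/2 → 8, 8.8690/1 → 8; chars 88.
Subsquare: 0.9465/0.0833333 → 11 → l, 0.8690/0.0416667 → 20 → u; chars lu.

HQ88lu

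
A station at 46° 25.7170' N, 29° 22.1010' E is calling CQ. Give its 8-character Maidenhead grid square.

KN46qk42

Shift to the Maidenhead origin (180°W, 90°S): lon 209.36835, lat 136.42862.
Field: lon ⌊209.36835/20⌋ = 10 → K; lat ⌊136.42862/10⌋ = 13 → N.
Square: lon ⌊9.36835/2⌋ = 4; lat ⌊6.42862/1⌋ = 6.
Subsquare: lon ⌊1.36835/0.0833333⌋ = 16 → q; lat ⌊0.42862/0.0416667⌋ = 10 → k.
Extended square: lon ⌊0.03502/0.00833333⌋ = 4; lat ⌊0.01195/0.00416667⌋ = 2.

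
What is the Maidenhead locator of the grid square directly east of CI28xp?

CI38ap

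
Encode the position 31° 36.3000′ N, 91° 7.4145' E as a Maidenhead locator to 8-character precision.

NM51no45

Offset from 180°W / 90°S: lon 271.12358°, lat 121.60500°.
Field: 271.12358/20 → 13 → N, 121.60500/10 → 12 → M; chars NM.
Square: 11.12358/2 → 5, 1.60500/1 → 1; chars 51.
Subsquare: 1.12358/0.0833333 → 13 → n, 0.60500/0.0416667 → 14 → o; chars no.
Extended square: 0.04024/0.00833333 → 4, 0.02167/0.00416667 → 5; chars 45.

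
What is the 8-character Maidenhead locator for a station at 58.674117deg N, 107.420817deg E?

Add 180° to longitude and 90° to latitude: 287.42082, 148.67412.
Field: 287.42082/20 → 14 → O, 148.67412/10 → 14 → O; chars OO.
Square: 7.42082/2 → 3, 8.67412/1 → 8; chars 38.
Subsquare: 1.42082/0.0833333 → 17 → r, 0.67412/0.0416667 → 16 → q; chars rq.
Extended square: 0.00415/0.00833333 → 0, 0.00745/0.00416667 → 1; chars 01.

OO38rq01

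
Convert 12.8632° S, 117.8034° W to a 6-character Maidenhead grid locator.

DH17cd

Offset from 180°W / 90°S: lon 62.1966°, lat 77.1368°.
Field: 62.1966/20 → 3 → D, 77.1368/10 → 7 → H; chars DH.
Square: 2.1966/2 → 1, 7.1368/1 → 7; chars 17.
Subsquare: 0.1966/0.0833333 → 2 → c, 0.1368/0.0416667 → 3 → d; chars cd.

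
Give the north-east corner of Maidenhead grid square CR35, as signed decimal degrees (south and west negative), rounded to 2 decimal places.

Field C=2, R=17: +2·20° lon, +17·10° lat → SW at lon -140°, lat 80°.
Square 3, 5: +3·2° lon, +5·1° lat → SW at lon -134°, lat 85°.
Cell spans 2° lon × 1° lat. NE corner is SW corner plus one full cell.
latitude 86.00, longitude -132.00.

86.00, -132.00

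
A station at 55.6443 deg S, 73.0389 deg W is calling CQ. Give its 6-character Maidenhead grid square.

Offset from 180°W / 90°S: lon 106.9611°, lat 34.3557°.
Field (20°×10°, letters A–R): 106.9611/20 → 5 → F, 34.3557/10 → 3 → D; chars FD.
Square (2°×1°, digits 0–9): 6.9611/2 → 3, 4.3557/1 → 4; chars 34.
Subsquare (5′×2.5′, letters a–x): 0.9611/0.0833333 → 11 → l, 0.3557/0.0416667 → 8 → i; chars li.

FD34li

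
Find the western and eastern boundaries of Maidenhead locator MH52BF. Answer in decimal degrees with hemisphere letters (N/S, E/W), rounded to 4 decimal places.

70.0833° E, 70.1667° E

Field M=12, H=7: +12·20° lon, +7·10° lat → SW at lon 60°, lat -20°.
Square 5, 2: +5·2° lon, +2·1° lat → SW at lon 70°, lat -18°.
Subsquare b=1, f=5: +1·0.0833333° lon, +5·0.0416667° lat → SW at lon 70.0833°, lat -17.7917°.
Cell spans 0.0833333° lon × 0.0416667° lat.
west 70.0833° E, east 70.1667° E.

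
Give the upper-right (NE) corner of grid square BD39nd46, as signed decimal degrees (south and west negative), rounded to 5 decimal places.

-50.84583, -152.87500

Field B=1, D=3: +1·20° lon, +3·10° lat → SW at lon -160°, lat -60°.
Square 3, 9: +3·2° lon, +9·1° lat → SW at lon -154°, lat -51°.
Subsquare n=13, d=3: +13·0.0833333° lon, +3·0.0416667° lat → SW at lon -152.917°, lat -50.875°.
Extended square 4, 6: +4·0.00833333° lon, +6·0.00416667° lat → SW at lon -152.883°, lat -50.85°.
Cell spans 0.00833333° lon × 0.00416667° lat. NE corner is SW corner plus one full cell.
latitude -50.84583, longitude -152.87500.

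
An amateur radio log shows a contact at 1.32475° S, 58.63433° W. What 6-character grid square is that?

GI08qq

Add 180° to longitude and 90° to latitude: 121.3657, 88.6753.
Field: lon ⌊121.3657/20⌋ = 6 → G; lat ⌊88.6753/10⌋ = 8 → I.
Square: lon ⌊1.3657/2⌋ = 0; lat ⌊8.6753/1⌋ = 8.
Subsquare: lon ⌊1.3657/0.0833333⌋ = 16 → q; lat ⌊0.6753/0.0416667⌋ = 16 → q.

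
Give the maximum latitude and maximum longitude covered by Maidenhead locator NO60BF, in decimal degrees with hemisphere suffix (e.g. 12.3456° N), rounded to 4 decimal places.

Field N=13, O=14: +13·20° lon, +14·10° lat → SW at lon 80°, lat 50°.
Square 6, 0: +6·2° lon, +0·1° lat → SW at lon 92°, lat 50°.
Subsquare b=1, f=5: +1·0.0833333° lon, +5·0.0416667° lat → SW at lon 92.0833°, lat 50.2083°.
Cell spans 0.0833333° lon × 0.0416667° lat. NE corner is SW corner plus one full cell.
latitude 50.2500° N, longitude 92.1667° E.

50.2500° N, 92.1667° E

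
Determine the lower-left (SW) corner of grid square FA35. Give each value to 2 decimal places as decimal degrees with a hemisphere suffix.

85.00° S, 74.00° W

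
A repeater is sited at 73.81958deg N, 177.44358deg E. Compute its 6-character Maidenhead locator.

RQ83rt

Shift to the Maidenhead origin (180°W, 90°S): lon 357.4436, lat 163.8196.
Field: lon ⌊357.4436/20⌋ = 17 → R; lat ⌊163.8196/10⌋ = 16 → Q.
Square: lon ⌊17.4436/2⌋ = 8; lat ⌊3.8196/1⌋ = 3.
Subsquare: lon ⌊1.4436/0.0833333⌋ = 17 → r; lat ⌊0.8196/0.0416667⌋ = 19 → t.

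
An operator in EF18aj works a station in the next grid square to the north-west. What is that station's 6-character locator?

Longitude subsquare a = 0; −1 → -1, wraps to 23 = x, carry into square.
Longitude square 1; −1 → 0.
Latitude subsquare j = 9; +1 → 10 = k.

EF08xk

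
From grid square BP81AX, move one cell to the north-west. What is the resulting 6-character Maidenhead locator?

BP72xa

Longitude subsquare a = 0; −1 → -1, wraps to 23 = x, carry into square.
Longitude square 8; −1 → 7.
Latitude subsquare x = 23; +1 → 24, wraps to 0 = a, carry into square.
Latitude square 1; +1 → 2.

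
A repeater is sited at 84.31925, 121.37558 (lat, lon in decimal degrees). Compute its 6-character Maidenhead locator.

PR04qh

Shift to the Maidenhead origin (180°W, 90°S): lon 301.3756, lat 174.3193.
Field: 301.3756/20 → 15 → P, 174.3193/10 → 17 → R; chars PR.
Square: 1.3756/2 → 0, 4.3193/1 → 4; chars 04.
Subsquare: 1.3756/0.0833333 → 16 → q, 0.3193/0.0416667 → 7 → h; chars qh.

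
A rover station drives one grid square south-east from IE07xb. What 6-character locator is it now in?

Longitude subsquare x = 23; +1 → 24, wraps to 0 = a, carry into square.
Longitude square 0; +1 → 1.
Latitude subsquare b = 1; −1 → 0 = a.

IE17aa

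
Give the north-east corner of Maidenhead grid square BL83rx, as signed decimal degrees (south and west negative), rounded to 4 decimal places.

24.0000, -142.5000

Field B=1, L=11: +1·20° lon, +11·10° lat → SW at lon -160°, lat 20°.
Square 8, 3: +8·2° lon, +3·1° lat → SW at lon -144°, lat 23°.
Subsquare r=17, x=23: +17·0.0833333° lon, +23·0.0416667° lat → SW at lon -142.583°, lat 23.9583°.
Cell spans 0.0833333° lon × 0.0416667° lat. NE corner is SW corner plus one full cell.
latitude 24.0000, longitude -142.5000.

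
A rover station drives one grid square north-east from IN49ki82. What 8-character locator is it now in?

IN49ki93

Longitude extended square 8; +1 → 9.
Latitude extended square 2; +1 → 3.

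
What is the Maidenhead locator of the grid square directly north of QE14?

QE15

Latitude square 4; +1 → 5.
The longitude characters are unchanged.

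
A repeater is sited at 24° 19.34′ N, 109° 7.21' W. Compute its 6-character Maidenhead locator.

Offset from 180°W / 90°S: lon 70.8798°, lat 114.3223°.
Field (20°×10°, letters A–R): 70.8798/20 → 3 → D, 114.3223/10 → 11 → L; chars DL.
Square (2°×1°, digits 0–9): 10.8798/2 → 5, 4.3223/1 → 4; chars 54.
Subsquare (5′×2.5′, letters a–x): 0.8798/0.0833333 → 10 → k, 0.3223/0.0416667 → 7 → h; chars kh.

DL54kh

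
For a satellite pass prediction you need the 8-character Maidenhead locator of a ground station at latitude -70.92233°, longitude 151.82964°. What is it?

Shift to the Maidenhead origin (180°W, 90°S): lon 331.82964, lat 19.07767.
Field: 331.82964/20 → 16 → Q, 19.07767/10 → 1 → B; chars QB.
Square: 11.82964/2 → 5, 9.07767/1 → 9; chars 59.
Subsquare: 1.82964/0.0833333 → 21 → v, 0.07767/0.0416667 → 1 → b; chars vb.
Extended square: 0.07964/0.00833333 → 9, 0.03600/0.00416667 → 8; chars 98.

QB59vb98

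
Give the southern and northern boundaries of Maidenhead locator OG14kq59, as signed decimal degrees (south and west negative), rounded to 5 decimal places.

-25.29583, -25.29167

Field O=14, G=6: +14·20° lon, +6·10° lat → SW at lon 100°, lat -30°.
Square 1, 4: +1·2° lon, +4·1° lat → SW at lon 102°, lat -26°.
Subsquare k=10, q=16: +10·0.0833333° lon, +16·0.0416667° lat → SW at lon 102.833°, lat -25.3333°.
Extended square 5, 9: +5·0.00833333° lon, +9·0.00416667° lat → SW at lon 102.875°, lat -25.2958°.
Cell spans 0.00833333° lon × 0.00416667° lat.
south -25.29583, north -25.29167.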